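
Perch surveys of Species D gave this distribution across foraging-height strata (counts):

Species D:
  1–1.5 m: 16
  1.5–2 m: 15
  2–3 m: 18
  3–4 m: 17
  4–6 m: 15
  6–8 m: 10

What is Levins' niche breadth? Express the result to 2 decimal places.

5.84

Proportions for Species D (n=91): 16/91=0.1758, 15/91=0.1648, 18/91=0.1978, 17/91=0.1868, 15/91=0.1648, 10/91=0.1099
Σpᵢ² = 0.1758² + 0.1648² + 0.1978² + 0.1868² + 0.1648² + 0.1099² = 0.030906 + 0.027159 + 0.039125 + 0.034894 + 0.027159 + 0.012078 = 0.171321
B = 1 / 0.171321 = 5.8370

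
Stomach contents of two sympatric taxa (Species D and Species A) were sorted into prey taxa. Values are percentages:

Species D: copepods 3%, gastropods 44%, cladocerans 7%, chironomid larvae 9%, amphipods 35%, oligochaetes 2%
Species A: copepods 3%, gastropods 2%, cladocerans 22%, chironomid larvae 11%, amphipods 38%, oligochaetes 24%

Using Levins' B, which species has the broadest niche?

Convert percentages to proportions (divide by 100).
Σp_Dᵢ² = 0.03² + 0.44² + 0.07² + 0.09² + 0.35² + 0.02² = 0.0009 + 0.1936 + 0.0049 + 0.0081 + 0.1225 + 0.0004 = 0.3304
B_D = 1 / 0.3304 = 3.0266
Σp_Aᵢ² = 0.03² + 0.02² + 0.22² + 0.11² + 0.38² + 0.24² = 0.0009 + 0.0004 + 0.0484 + 0.0121 + 0.1444 + 0.0576 = 0.2638
B_A = 1 / 0.2638 = 3.7908
Highest B → broadest niche (most generalist): Species A (B = 3.79).

Species A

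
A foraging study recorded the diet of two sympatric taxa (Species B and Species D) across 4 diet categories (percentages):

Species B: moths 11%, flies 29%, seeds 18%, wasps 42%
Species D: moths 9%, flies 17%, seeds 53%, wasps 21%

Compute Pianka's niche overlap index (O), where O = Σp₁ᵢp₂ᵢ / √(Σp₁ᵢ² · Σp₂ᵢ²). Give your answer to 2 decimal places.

0.73

Convert percentages to proportions (divide by 100).
Σ p₁ᵢp₂ᵢ = 0.0099 + 0.0493 + 0.0954 + 0.0882 = 0.2428
Σp_1ᵢ² = 0.11² + 0.29² + 0.18² + 0.42² = 0.0121 + 0.0841 + 0.0324 + 0.1764 = 0.3050
Σp_2ᵢ² = 0.09² + 0.17² + 0.53² + 0.21² = 0.0081 + 0.0289 + 0.2809 + 0.0441 = 0.3620
O = 0.2428 / √(0.3050 × 0.3620) = 0.2428 / 0.33228 = 0.7307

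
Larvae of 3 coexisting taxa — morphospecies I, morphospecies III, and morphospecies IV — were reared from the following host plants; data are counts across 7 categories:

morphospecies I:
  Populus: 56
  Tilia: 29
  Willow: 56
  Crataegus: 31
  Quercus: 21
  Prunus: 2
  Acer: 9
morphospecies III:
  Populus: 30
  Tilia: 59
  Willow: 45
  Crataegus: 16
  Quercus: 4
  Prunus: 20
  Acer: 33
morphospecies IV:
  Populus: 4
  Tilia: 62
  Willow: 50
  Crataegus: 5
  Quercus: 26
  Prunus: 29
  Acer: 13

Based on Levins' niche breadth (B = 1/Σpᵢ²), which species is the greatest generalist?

morphospecies III

Proportions for morphospecies I (n=204): 56/204=0.2745, 29/204=0.1422, 56/204=0.2745, 31/204=0.1520, 21/204=0.1029, 2/204=0.0098, 9/204=0.0441
Proportions for morphospecies III (n=207): 30/207=0.1449, 59/207=0.2850, 45/207=0.2174, 16/207=0.0773, 4/207=0.0193, 20/207=0.0966, 33/207=0.1594
Proportions for morphospecies IV (n=189): 4/189=0.0212, 62/189=0.3280, 50/189=0.2646, 5/189=0.0265, 26/189=0.1376, 29/189=0.1534, 13/189=0.0688
Σp_Iᵢ² = 0.2745² + 0.1422² + 0.2745² + 0.1520² + 0.1029² + 0.0098² + 0.0441² = 0.075350 + 0.020221 + 0.075350 + 0.023104 + 0.010588 + 0.000096 + 0.001945 = 0.206654
B_I = 1 / 0.206654 = 4.8390
Σp_IIIᵢ² = 0.1449² + 0.2850² + 0.2174² + 0.0773² + 0.0193² + 0.0966² + 0.1594² = 0.020996 + 0.081225 + 0.047263 + 0.005975 + 0.000372 + 0.009332 + 0.025408 = 0.190571
B_III = 1 / 0.190571 = 5.2474
Σp_IVᵢ² = 0.0212² + 0.3280² + 0.2646² + 0.0265² + 0.1376² + 0.1534² + 0.0688² = 0.000449 + 0.107584 + 0.070013 + 0.000702 + 0.018934 + 0.023532 + 0.004733 = 0.225947
B_IV = 1 / 0.225947 = 4.4258
Highest B → broadest niche (most generalist): morphospecies III (B = 5.25).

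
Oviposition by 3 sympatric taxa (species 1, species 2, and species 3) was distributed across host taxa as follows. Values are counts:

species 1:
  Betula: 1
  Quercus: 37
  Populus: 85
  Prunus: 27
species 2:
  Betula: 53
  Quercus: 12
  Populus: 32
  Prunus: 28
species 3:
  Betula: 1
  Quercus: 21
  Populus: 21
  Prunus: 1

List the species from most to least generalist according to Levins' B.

species 2 > species 1 > species 3

Proportions for species 1 (n=150): 1/150=0.0067, 37/150=0.2467, 85/150=0.5667, 27/150=0.1800
Proportions for species 2 (n=125): 53/125=0.4240, 12/125=0.0960, 32/125=0.2560, 28/125=0.2240
Proportions for species 3 (n=44): 1/44=0.0227, 21/44=0.4773, 21/44=0.4773, 1/44=0.0227
Σp_1ᵢ² = 0.0067² + 0.2467² + 0.5667² + 0.1800² = 0.000045 + 0.060861 + 0.321149 + 0.032400 = 0.414455
B_1 = 1 / 0.414455 = 2.4128
Σp_2ᵢ² = 0.4240² + 0.0960² + 0.2560² + 0.2240² = 0.179776 + 0.009216 + 0.065536 + 0.050176 = 0.304704
B_2 = 1 / 0.304704 = 3.2819
Σp_3ᵢ² = 0.0227² + 0.4773² + 0.4773² + 0.0227² = 0.000515 + 0.227815 + 0.227815 + 0.000515 = 0.456660
B_3 = 1 / 0.456660 = 2.1898
Ranking by B (broadest → narrowest): species 2 (3.28) > species 1 (2.41) > species 3 (2.19)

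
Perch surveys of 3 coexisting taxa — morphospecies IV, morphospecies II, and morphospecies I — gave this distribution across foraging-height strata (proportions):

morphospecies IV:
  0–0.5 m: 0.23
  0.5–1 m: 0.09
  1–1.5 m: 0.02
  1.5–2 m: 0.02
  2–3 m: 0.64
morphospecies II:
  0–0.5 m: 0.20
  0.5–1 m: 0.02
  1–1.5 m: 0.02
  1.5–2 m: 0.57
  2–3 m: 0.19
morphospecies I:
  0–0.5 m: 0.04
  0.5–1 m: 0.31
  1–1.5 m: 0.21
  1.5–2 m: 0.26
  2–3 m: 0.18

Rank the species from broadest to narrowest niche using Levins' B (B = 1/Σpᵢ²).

Σp_IVᵢ² = 0.23² + 0.09² + 0.02² + 0.02² + 0.64² = 0.0529 + 0.0081 + 0.0004 + 0.0004 + 0.4096 = 0.4714
B_IV = 1 / 0.4714 = 2.1213
Σp_IIᵢ² = 0.20² + 0.02² + 0.02² + 0.57² + 0.19² = 0.0400 + 0.0004 + 0.0004 + 0.3249 + 0.0361 = 0.4018
B_II = 1 / 0.4018 = 2.4888
Σp_Iᵢ² = 0.04² + 0.31² + 0.21² + 0.26² + 0.18² = 0.0016 + 0.0961 + 0.0441 + 0.0676 + 0.0324 = 0.2418
B_I = 1 / 0.2418 = 4.1356
Ranking by B (broadest → narrowest): morphospecies I (4.14) > morphospecies II (2.49) > morphospecies IV (2.12)

morphospecies I > morphospecies II > morphospecies IV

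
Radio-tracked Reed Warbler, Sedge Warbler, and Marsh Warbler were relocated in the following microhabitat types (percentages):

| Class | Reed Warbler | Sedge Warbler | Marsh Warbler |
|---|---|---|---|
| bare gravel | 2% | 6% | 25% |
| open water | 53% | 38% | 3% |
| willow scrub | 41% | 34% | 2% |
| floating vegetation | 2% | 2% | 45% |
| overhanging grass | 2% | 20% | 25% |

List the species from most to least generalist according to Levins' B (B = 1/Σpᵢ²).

Sedge Warbler > Marsh Warbler > Reed Warbler

Convert percentages to proportions (divide by 100).
Σp_Reedᵢ² = 0.02² + 0.53² + 0.41² + 0.02² + 0.02² = 0.0004 + 0.2809 + 0.1681 + 0.0004 + 0.0004 = 0.4502
B_Reed = 1 / 0.4502 = 2.2212
Σp_Sedgᵢ² = 0.06² + 0.38² + 0.34² + 0.02² + 0.20² = 0.0036 + 0.1444 + 0.1156 + 0.0004 + 0.0400 = 0.3040
B_Sedg = 1 / 0.3040 = 3.2895
Σp_Marsᵢ² = 0.25² + 0.03² + 0.02² + 0.45² + 0.25² = 0.0625 + 0.0009 + 0.0004 + 0.2025 + 0.0625 = 0.3288
B_Mars = 1 / 0.3288 = 3.0414
Ranking by B (broadest → narrowest): Sedge Warbler (3.29) > Marsh Warbler (3.04) > Reed Warbler (2.22)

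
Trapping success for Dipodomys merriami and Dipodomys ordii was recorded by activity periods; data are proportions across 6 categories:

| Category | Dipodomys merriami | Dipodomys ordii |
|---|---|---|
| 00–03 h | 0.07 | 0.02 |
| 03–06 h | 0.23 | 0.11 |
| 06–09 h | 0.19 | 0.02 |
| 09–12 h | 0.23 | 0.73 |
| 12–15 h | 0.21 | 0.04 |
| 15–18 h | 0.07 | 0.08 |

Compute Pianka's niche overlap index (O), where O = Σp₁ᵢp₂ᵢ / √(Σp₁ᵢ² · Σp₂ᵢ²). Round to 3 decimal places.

Σ p₁ᵢp₂ᵢ = 0.0014 + 0.0253 + 0.0038 + 0.1679 + 0.0084 + 0.0056 = 0.2124
Σp_1ᵢ² = 0.07² + 0.23² + 0.19² + 0.23² + 0.21² + 0.07² = 0.0049 + 0.0529 + 0.0361 + 0.0529 + 0.0441 + 0.0049 = 0.1958
Σp_2ᵢ² = 0.02² + 0.11² + 0.02² + 0.73² + 0.04² + 0.08² = 0.0004 + 0.0121 + 0.0004 + 0.5329 + 0.0016 + 0.0064 = 0.5538
O = 0.2124 / √(0.1958 × 0.5538) = 0.2124 / 0.329293 = 0.64502

0.645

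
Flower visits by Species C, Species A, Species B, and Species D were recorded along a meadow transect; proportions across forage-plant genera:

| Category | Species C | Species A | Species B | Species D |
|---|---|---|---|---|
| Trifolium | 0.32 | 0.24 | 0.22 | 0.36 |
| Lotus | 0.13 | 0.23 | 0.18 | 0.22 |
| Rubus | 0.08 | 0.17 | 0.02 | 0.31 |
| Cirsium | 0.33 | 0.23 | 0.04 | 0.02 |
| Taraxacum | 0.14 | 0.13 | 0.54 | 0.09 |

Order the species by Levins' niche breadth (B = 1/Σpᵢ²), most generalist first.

Species A > Species C > Species D > Species B

Σp_Cᵢ² = 0.32² + 0.13² + 0.08² + 0.33² + 0.14² = 0.1024 + 0.0169 + 0.0064 + 0.1089 + 0.0196 = 0.2542
B_C = 1 / 0.2542 = 3.9339
Σp_Aᵢ² = 0.24² + 0.23² + 0.17² + 0.23² + 0.13² = 0.0576 + 0.0529 + 0.0289 + 0.0529 + 0.0169 = 0.2092
B_A = 1 / 0.2092 = 4.7801
Σp_Bᵢ² = 0.22² + 0.18² + 0.02² + 0.04² + 0.54² = 0.0484 + 0.0324 + 0.0004 + 0.0016 + 0.2916 = 0.3744
B_B = 1 / 0.3744 = 2.6709
Σp_Dᵢ² = 0.36² + 0.22² + 0.31² + 0.02² + 0.09² = 0.1296 + 0.0484 + 0.0961 + 0.0004 + 0.0081 = 0.2826
B_D = 1 / 0.2826 = 3.5386
Ranking by B (broadest → narrowest): Species A (4.78) > Species C (3.93) > Species D (3.54) > Species B (2.67)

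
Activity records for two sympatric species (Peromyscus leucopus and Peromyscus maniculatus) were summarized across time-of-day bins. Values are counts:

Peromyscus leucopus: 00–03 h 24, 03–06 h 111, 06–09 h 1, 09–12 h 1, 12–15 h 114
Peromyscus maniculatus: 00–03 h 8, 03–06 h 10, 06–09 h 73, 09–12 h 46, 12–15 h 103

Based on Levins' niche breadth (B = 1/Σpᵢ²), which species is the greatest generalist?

Proportions for Peromyscus leucopus (n=251): 24/251=0.0956, 111/251=0.4422, 1/251=0.0040, 1/251=0.0040, 114/251=0.4542
Proportions for Peromyscus maniculatus (n=240): 8/240=0.0333, 10/240=0.0417, 73/240=0.3042, 46/240=0.1917, 103/240=0.4292
Σp_leucᵢ² = 0.0956² + 0.4422² + 0.0040² + 0.0040² + 0.4542² = 0.009139 + 0.195541 + 0.000016 + 0.000016 + 0.206298 = 0.411010
B_leuc = 1 / 0.411010 = 2.4330
Σp_maniᵢ² = 0.0333² + 0.0417² + 0.3042² + 0.1917² + 0.4292² = 0.001109 + 0.001739 + 0.092538 + 0.036749 + 0.184213 = 0.316348
B_mani = 1 / 0.316348 = 3.1611
Highest B → broadest niche (most generalist): Peromyscus maniculatus (B = 3.16).

Peromyscus maniculatus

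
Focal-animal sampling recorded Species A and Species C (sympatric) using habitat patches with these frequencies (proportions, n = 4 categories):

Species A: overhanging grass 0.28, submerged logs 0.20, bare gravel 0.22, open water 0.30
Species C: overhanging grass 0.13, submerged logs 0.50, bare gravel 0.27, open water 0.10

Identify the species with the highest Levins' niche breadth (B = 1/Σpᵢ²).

Species A

Σp_Aᵢ² = 0.28² + 0.20² + 0.22² + 0.30² = 0.0784 + 0.0400 + 0.0484 + 0.0900 = 0.2568
B_A = 1 / 0.2568 = 3.8941
Σp_Cᵢ² = 0.13² + 0.50² + 0.27² + 0.10² = 0.0169 + 0.2500 + 0.0729 + 0.0100 = 0.3498
B_C = 1 / 0.3498 = 2.8588
Highest B → broadest niche (most generalist): Species A (B = 3.89).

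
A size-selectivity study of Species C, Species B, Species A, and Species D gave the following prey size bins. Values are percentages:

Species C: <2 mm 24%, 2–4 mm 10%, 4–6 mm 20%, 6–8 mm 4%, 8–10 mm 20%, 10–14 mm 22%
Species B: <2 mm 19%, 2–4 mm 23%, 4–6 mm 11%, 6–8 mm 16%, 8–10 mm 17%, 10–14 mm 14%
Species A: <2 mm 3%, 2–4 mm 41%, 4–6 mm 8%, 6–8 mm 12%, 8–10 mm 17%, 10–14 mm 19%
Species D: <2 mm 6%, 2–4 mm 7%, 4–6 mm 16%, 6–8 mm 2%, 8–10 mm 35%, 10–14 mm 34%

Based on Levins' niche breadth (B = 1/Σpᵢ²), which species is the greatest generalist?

Species B

Convert percentages to proportions (divide by 100).
Σp_Cᵢ² = 0.24² + 0.10² + 0.20² + 0.04² + 0.20² + 0.22² = 0.0576 + 0.0100 + 0.0400 + 0.0016 + 0.0400 + 0.0484 = 0.1976
B_C = 1 / 0.1976 = 5.0607
Σp_Bᵢ² = 0.19² + 0.23² + 0.11² + 0.16² + 0.17² + 0.14² = 0.0361 + 0.0529 + 0.0121 + 0.0256 + 0.0289 + 0.0196 = 0.1752
B_B = 1 / 0.1752 = 5.7078
Σp_Aᵢ² = 0.03² + 0.41² + 0.08² + 0.12² + 0.17² + 0.19² = 0.0009 + 0.1681 + 0.0064 + 0.0144 + 0.0289 + 0.0361 = 0.2548
B_A = 1 / 0.2548 = 3.9246
Σp_Dᵢ² = 0.06² + 0.07² + 0.16² + 0.02² + 0.35² + 0.34² = 0.0036 + 0.0049 + 0.0256 + 0.0004 + 0.1225 + 0.1156 = 0.2726
B_D = 1 / 0.2726 = 3.6684
Highest B → broadest niche (most generalist): Species B (B = 5.71).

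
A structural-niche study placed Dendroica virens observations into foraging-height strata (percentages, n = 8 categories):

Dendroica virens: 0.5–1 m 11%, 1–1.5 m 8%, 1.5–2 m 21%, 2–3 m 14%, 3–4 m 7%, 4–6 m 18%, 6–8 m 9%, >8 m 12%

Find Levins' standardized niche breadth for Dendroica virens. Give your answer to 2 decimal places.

Convert percentages to proportions (divide by 100).
Σpᵢ² = 0.11² + 0.08² + 0.21² + 0.14² + 0.07² + 0.18² + 0.09² + 0.12² = 0.0121 + 0.0064 + 0.0441 + 0.0196 + 0.0049 + 0.0324 + 0.0081 + 0.0144 = 0.1420
B = 1 / 0.1420 = 7.0423
Bₛ = (B − 1)/(n − 1) = (7.0423 − 1)/(8 − 1) = 6.0423/7 = 0.8632

0.86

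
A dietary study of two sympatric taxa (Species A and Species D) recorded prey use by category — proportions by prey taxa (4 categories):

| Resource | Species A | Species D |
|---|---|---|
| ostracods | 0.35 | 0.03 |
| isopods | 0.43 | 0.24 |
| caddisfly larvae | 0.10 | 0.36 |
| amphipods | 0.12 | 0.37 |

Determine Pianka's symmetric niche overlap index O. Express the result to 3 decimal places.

Σ p₁ᵢp₂ᵢ = 0.0105 + 0.1032 + 0.0360 + 0.0444 = 0.1941
Σp_1ᵢ² = 0.35² + 0.43² + 0.10² + 0.12² = 0.1225 + 0.1849 + 0.0100 + 0.0144 = 0.3318
Σp_2ᵢ² = 0.03² + 0.24² + 0.36² + 0.37² = 0.0009 + 0.0576 + 0.1296 + 0.1369 = 0.3250
O = 0.1941 / √(0.3318 × 0.3250) = 0.1941 / 0.328382 = 0.59108

0.591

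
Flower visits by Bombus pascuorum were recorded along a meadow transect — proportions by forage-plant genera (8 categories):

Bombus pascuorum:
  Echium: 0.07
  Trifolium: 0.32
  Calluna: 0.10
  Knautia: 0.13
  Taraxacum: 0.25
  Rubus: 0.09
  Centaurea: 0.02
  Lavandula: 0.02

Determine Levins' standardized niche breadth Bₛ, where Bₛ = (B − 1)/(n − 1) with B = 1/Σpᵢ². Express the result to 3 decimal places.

0.552

Σpᵢ² = 0.07² + 0.32² + 0.10² + 0.13² + 0.25² + 0.09² + 0.02² + 0.02² = 0.0049 + 0.1024 + 0.0100 + 0.0169 + 0.0625 + 0.0081 + 0.0004 + 0.0004 = 0.2056
B = 1 / 0.2056 = 4.86381
Bₛ = (B − 1)/(n − 1) = (4.86381 − 1)/(8 − 1) = 3.86381/7 = 0.55197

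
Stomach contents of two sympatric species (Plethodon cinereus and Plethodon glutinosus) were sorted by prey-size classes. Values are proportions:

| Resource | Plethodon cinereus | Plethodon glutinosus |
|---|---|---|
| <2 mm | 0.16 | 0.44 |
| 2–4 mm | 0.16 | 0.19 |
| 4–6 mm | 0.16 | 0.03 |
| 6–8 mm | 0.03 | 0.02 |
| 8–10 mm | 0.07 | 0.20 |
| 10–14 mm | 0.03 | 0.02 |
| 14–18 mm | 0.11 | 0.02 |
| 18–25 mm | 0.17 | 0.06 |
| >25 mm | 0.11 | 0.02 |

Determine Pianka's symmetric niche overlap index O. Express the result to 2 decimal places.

0.70

Σ p₁ᵢp₂ᵢ = 0.0704 + 0.0304 + 0.0048 + 0.0006 + 0.0140 + 0.0006 + 0.0022 + 0.0102 + 0.0022 = 0.1354
Σp_1ᵢ² = 0.16² + 0.16² + 0.16² + 0.03² + 0.07² + 0.03² + 0.11² + 0.17² + 0.11² = 0.0256 + 0.0256 + 0.0256 + 0.0009 + 0.0049 + 0.0009 + 0.0121 + 0.0289 + 0.0121 = 0.1366
Σp_2ᵢ² = 0.44² + 0.19² + 0.03² + 0.02² + 0.20² + 0.02² + 0.02² + 0.06² + 0.02² = 0.1936 + 0.0361 + 0.0009 + 0.0004 + 0.0400 + 0.0004 + 0.0004 + 0.0036 + 0.0004 = 0.2758
O = 0.1354 / √(0.1366 × 0.2758) = 0.1354 / 0.19410 = 0.6976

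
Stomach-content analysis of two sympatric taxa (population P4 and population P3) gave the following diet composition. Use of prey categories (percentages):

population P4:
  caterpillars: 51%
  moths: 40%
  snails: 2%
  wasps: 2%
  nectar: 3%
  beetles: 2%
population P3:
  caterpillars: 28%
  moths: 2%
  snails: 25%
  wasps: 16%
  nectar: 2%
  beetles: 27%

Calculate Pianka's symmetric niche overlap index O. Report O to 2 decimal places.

0.52

Convert percentages to proportions (divide by 100).
Σ p₁ᵢp₂ᵢ = 0.1428 + 0.0080 + 0.0050 + 0.0032 + 0.0006 + 0.0054 = 0.1650
Σp_1ᵢ² = 0.51² + 0.40² + 0.02² + 0.02² + 0.03² + 0.02² = 0.2601 + 0.1600 + 0.0004 + 0.0004 + 0.0009 + 0.0004 = 0.4222
Σp_2ᵢ² = 0.28² + 0.02² + 0.25² + 0.16² + 0.02² + 0.27² = 0.0784 + 0.0004 + 0.0625 + 0.0256 + 0.0004 + 0.0729 = 0.2402
O = 0.1650 / √(0.4222 × 0.2402) = 0.1650 / 0.31845 = 0.5181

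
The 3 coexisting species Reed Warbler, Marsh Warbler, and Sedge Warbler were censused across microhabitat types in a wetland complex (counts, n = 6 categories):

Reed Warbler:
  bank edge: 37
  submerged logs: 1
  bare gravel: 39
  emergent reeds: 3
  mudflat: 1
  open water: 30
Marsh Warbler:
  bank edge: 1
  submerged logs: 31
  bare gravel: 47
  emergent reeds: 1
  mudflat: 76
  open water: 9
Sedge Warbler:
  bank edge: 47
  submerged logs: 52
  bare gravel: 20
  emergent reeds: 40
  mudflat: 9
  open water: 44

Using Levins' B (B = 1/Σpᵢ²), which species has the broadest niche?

Proportions for Reed Warbler (n=111): 37/111=0.3333, 1/111=0.0090, 39/111=0.3514, 3/111=0.0270, 1/111=0.0090, 30/111=0.2703
Proportions for Marsh Warbler (n=165): 1/165=0.0061, 31/165=0.1879, 47/165=0.2848, 1/165=0.0061, 76/165=0.4606, 9/165=0.0545
Proportions for Sedge Warbler (n=212): 47/212=0.2217, 52/212=0.2453, 20/212=0.0943, 40/212=0.1887, 9/212=0.0425, 44/212=0.2075
Σp_Reedᵢ² = 0.3333² + 0.0090² + 0.3514² + 0.0270² + 0.0090² + 0.2703² = 0.111089 + 0.000081 + 0.123482 + 0.000729 + 0.000081 + 0.073062 = 0.308524
B_Reed = 1 / 0.308524 = 3.2412
Σp_Marsᵢ² = 0.0061² + 0.1879² + 0.2848² + 0.0061² + 0.4606² + 0.0545² = 0.000037 + 0.035306 + 0.081111 + 0.000037 + 0.212152 + 0.002970 = 0.331613
B_Mars = 1 / 0.331613 = 3.0156
Σp_Sedgᵢ² = 0.2217² + 0.2453² + 0.0943² + 0.1887² + 0.0425² + 0.2075² = 0.049151 + 0.060172 + 0.008892 + 0.035608 + 0.001806 + 0.043056 = 0.198685
B_Sedg = 1 / 0.198685 = 5.0331
Highest B → broadest niche (most generalist): Sedge Warbler (B = 5.03).

Sedge Warbler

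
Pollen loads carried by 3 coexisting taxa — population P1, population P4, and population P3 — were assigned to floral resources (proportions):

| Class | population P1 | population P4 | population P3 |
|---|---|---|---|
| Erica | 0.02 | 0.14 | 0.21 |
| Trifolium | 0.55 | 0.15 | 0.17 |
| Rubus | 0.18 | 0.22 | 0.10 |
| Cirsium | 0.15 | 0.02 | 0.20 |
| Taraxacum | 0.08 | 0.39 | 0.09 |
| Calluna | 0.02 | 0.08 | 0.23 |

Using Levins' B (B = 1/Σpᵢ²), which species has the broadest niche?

Σp_P1ᵢ² = 0.02² + 0.55² + 0.18² + 0.15² + 0.08² + 0.02² = 0.0004 + 0.3025 + 0.0324 + 0.0225 + 0.0064 + 0.0004 = 0.3646
B_P1 = 1 / 0.3646 = 2.7427
Σp_P4ᵢ² = 0.14² + 0.15² + 0.22² + 0.02² + 0.39² + 0.08² = 0.0196 + 0.0225 + 0.0484 + 0.0004 + 0.1521 + 0.0064 = 0.2494
B_P4 = 1 / 0.2494 = 4.0096
Σp_P3ᵢ² = 0.21² + 0.17² + 0.10² + 0.20² + 0.09² + 0.23² = 0.0441 + 0.0289 + 0.0100 + 0.0400 + 0.0081 + 0.0529 = 0.1840
B_P3 = 1 / 0.1840 = 5.4348
Highest B → broadest niche (most generalist): population P3 (B = 5.43).

population P3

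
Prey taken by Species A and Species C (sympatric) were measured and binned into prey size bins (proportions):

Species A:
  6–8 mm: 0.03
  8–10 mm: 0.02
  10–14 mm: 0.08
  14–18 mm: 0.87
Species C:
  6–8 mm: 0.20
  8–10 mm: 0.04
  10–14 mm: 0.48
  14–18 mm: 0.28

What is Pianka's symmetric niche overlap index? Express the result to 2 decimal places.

Σ p₁ᵢp₂ᵢ = 0.0060 + 0.0008 + 0.0384 + 0.2436 = 0.2888
Σp_1ᵢ² = 0.03² + 0.02² + 0.08² + 0.87² = 0.0009 + 0.0004 + 0.0064 + 0.7569 = 0.7646
Σp_2ᵢ² = 0.20² + 0.04² + 0.48² + 0.28² = 0.0400 + 0.0016 + 0.2304 + 0.0784 = 0.3504
O = 0.2888 / √(0.7646 × 0.3504) = 0.2888 / 0.51761 = 0.5579

0.56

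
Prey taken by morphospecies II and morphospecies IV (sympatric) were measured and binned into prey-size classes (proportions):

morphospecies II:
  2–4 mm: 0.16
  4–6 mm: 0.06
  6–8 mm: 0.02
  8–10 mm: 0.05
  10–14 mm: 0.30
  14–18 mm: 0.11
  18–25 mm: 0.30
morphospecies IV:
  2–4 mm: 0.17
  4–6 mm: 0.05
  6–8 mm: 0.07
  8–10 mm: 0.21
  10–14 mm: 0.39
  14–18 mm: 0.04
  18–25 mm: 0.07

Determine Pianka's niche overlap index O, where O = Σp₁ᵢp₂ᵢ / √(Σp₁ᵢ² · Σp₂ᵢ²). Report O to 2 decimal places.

Σ p₁ᵢp₂ᵢ = 0.0272 + 0.0030 + 0.0014 + 0.0105 + 0.1170 + 0.0044 + 0.0210 = 0.1845
Σp_1ᵢ² = 0.16² + 0.06² + 0.02² + 0.05² + 0.30² + 0.11² + 0.30² = 0.0256 + 0.0036 + 0.0004 + 0.0025 + 0.0900 + 0.0121 + 0.0900 = 0.2242
Σp_2ᵢ² = 0.17² + 0.05² + 0.07² + 0.21² + 0.39² + 0.04² + 0.07² = 0.0289 + 0.0025 + 0.0049 + 0.0441 + 0.1521 + 0.0016 + 0.0049 = 0.2390
O = 0.1845 / √(0.2242 × 0.2390) = 0.1845 / 0.23148 = 0.7970

0.80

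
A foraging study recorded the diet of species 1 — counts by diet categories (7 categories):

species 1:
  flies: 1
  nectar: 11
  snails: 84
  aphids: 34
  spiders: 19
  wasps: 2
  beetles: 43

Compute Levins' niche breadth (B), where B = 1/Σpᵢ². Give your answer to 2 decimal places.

3.57

Proportions for species 1 (n=194): 1/194=0.0052, 11/194=0.0567, 84/194=0.4330, 34/194=0.1753, 19/194=0.0979, 2/194=0.0103, 43/194=0.2216
Σpᵢ² = 0.0052² + 0.0567² + 0.4330² + 0.1753² + 0.0979² + 0.0103² + 0.2216² = 0.000027 + 0.003215 + 0.187489 + 0.030730 + 0.009584 + 0.000106 + 0.049107 = 0.280258
B = 1 / 0.280258 = 3.5681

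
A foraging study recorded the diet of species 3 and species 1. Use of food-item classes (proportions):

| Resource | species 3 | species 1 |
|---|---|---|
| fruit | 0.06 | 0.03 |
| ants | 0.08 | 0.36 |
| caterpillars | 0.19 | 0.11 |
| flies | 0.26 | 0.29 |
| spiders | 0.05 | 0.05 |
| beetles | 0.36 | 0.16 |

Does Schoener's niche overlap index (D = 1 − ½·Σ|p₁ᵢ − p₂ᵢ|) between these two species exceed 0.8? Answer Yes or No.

Σ|p₁ᵢ − p₂ᵢ| = 0.03 + 0.28 + 0.08 + 0.03 + 0.00 + 0.20 = 0.62
D = 1 − ½ × 0.62 = 1 − 0.310 = 0.6900
D = 0.6900 < 0.8 → No.

No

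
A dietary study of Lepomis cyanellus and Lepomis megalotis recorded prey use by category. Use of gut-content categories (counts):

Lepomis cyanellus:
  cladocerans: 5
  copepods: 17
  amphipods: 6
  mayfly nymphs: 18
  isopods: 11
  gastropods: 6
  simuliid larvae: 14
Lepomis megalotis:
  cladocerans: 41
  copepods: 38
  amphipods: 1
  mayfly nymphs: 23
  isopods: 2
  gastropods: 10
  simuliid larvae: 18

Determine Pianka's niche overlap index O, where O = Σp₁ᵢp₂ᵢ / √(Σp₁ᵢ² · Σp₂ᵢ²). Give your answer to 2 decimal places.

Proportions for Lepomis cyanellus (n=77): 5/77=0.0649, 17/77=0.2208, 6/77=0.0779, 18/77=0.2338, 11/77=0.1429, 6/77=0.0779, 14/77=0.1818
Proportions for Lepomis megalotis (n=133): 41/133=0.3083, 38/133=0.2857, 1/133=0.0075, 23/133=0.1729, 2/133=0.0150, 10/133=0.0752, 18/133=0.1353
Σ p₁ᵢp₂ᵢ = 0.020009 + 0.063083 + 0.000584 + 0.040424 + 0.002144 + 0.005858 + 0.024598 = 0.156700
Σp_1ᵢ² = 0.0649² + 0.2208² + 0.0779² + 0.2338² + 0.1429² + 0.0779² + 0.1818² = 0.004212 + 0.048753 + 0.006068 + 0.054662 + 0.020420 + 0.006068 + 0.033051 = 0.173234
Σp_2ᵢ² = 0.3083² + 0.2857² + 0.0075² + 0.1729² + 0.0150² + 0.0752² + 0.1353² = 0.095049 + 0.081624 + 0.000056 + 0.029894 + 0.000225 + 0.005655 + 0.018306 = 0.230809
O = 0.156700 / √(0.173234 × 0.230809) = 0.156700 / 0.1999599 = 0.7837

0.78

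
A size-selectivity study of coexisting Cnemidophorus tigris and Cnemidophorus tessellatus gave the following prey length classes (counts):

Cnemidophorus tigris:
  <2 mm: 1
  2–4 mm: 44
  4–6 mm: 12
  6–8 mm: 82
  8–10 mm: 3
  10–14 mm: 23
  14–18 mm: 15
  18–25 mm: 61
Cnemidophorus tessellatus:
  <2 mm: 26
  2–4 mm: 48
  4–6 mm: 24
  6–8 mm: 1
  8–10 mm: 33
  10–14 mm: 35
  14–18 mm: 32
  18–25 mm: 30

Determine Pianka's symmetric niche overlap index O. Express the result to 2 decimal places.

0.56

Proportions for Cnemidophorus tigris (n=241): 1/241=0.0041, 44/241=0.1826, 12/241=0.0498, 82/241=0.3402, 3/241=0.0124, 23/241=0.0954, 15/241=0.0622, 61/241=0.2531
Proportions for Cnemidophorus tessellatus (n=229): 26/229=0.1135, 48/229=0.2096, 24/229=0.1048, 1/229=0.0044, 33/229=0.1441, 35/229=0.1528, 32/229=0.1397, 30/229=0.1310
Σ p₁ᵢp₂ᵢ = 0.000465 + 0.038273 + 0.005219 + 0.001497 + 0.001787 + 0.014577 + 0.008689 + 0.033156 = 0.103663
Σp_1ᵢ² = 0.0041² + 0.1826² + 0.0498² + 0.3402² + 0.0124² + 0.0954² + 0.0622² + 0.2531² = 0.000017 + 0.033343 + 0.002480 + 0.115736 + 0.000154 + 0.009101 + 0.003869 + 0.064060 = 0.228760
Σp_2ᵢ² = 0.1135² + 0.2096² + 0.1048² + 0.0044² + 0.1441² + 0.1528² + 0.1397² + 0.1310² = 0.012882 + 0.043932 + 0.010983 + 0.000019 + 0.020765 + 0.023348 + 0.019516 + 0.017161 = 0.148606
O = 0.103663 / √(0.228760 × 0.148606) = 0.103663 / 0.1843776 = 0.5622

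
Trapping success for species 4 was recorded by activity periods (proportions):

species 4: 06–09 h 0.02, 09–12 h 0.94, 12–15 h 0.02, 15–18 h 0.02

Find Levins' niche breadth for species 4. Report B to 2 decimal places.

1.13

Σpᵢ² = 0.02² + 0.94² + 0.02² + 0.02² = 0.0004 + 0.8836 + 0.0004 + 0.0004 = 0.8848
B = 1 / 0.8848 = 1.1302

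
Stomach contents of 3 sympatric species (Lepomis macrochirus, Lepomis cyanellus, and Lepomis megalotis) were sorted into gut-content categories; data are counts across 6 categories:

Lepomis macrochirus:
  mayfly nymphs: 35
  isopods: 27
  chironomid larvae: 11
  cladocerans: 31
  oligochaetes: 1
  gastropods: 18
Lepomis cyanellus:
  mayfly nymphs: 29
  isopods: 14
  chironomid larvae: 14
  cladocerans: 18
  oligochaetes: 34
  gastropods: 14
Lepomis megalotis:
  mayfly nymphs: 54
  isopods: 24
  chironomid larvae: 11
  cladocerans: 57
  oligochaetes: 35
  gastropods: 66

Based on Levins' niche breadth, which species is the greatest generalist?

Lepomis cyanellus

Proportions for Lepomis macrochirus (n=123): 35/123=0.2846, 27/123=0.2195, 11/123=0.0894, 31/123=0.2520, 1/123=0.0081, 18/123=0.1463
Proportions for Lepomis cyanellus (n=123): 29/123=0.2358, 14/123=0.1138, 14/123=0.1138, 18/123=0.1463, 34/123=0.2764, 14/123=0.1138
Proportions for Lepomis megalotis (n=247): 54/247=0.2186, 24/247=0.0972, 11/247=0.0445, 57/247=0.2308, 35/247=0.1417, 66/247=0.2672
Σp_macrᵢ² = 0.2846² + 0.2195² + 0.0894² + 0.2520² + 0.0081² + 0.1463² = 0.080997 + 0.048180 + 0.007992 + 0.063504 + 0.000066 + 0.021404 = 0.222143
B_macr = 1 / 0.222143 = 4.5016
Σp_cyanᵢ² = 0.2358² + 0.1138² + 0.1138² + 0.1463² + 0.2764² + 0.1138² = 0.055602 + 0.012950 + 0.012950 + 0.021404 + 0.076397 + 0.012950 = 0.192253
B_cyan = 1 / 0.192253 = 5.2015
Σp_megaᵢ² = 0.2186² + 0.0972² + 0.0445² + 0.2308² + 0.1417² + 0.2672² = 0.047786 + 0.009448 + 0.001980 + 0.053269 + 0.020079 + 0.071396 = 0.203958
B_mega = 1 / 0.203958 = 4.9030
Highest B → broadest niche (most generalist): Lepomis cyanellus (B = 5.20).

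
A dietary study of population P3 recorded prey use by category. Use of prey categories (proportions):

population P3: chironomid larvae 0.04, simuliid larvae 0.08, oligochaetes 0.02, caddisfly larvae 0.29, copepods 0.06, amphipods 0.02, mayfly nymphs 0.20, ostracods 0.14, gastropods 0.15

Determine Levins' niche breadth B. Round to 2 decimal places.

Σpᵢ² = 0.04² + 0.08² + 0.02² + 0.29² + 0.06² + 0.02² + 0.20² + 0.14² + 0.15² = 0.0016 + 0.0064 + 0.0004 + 0.0841 + 0.0036 + 0.0004 + 0.0400 + 0.0196 + 0.0225 = 0.1786
B = 1 / 0.1786 = 5.5991

5.60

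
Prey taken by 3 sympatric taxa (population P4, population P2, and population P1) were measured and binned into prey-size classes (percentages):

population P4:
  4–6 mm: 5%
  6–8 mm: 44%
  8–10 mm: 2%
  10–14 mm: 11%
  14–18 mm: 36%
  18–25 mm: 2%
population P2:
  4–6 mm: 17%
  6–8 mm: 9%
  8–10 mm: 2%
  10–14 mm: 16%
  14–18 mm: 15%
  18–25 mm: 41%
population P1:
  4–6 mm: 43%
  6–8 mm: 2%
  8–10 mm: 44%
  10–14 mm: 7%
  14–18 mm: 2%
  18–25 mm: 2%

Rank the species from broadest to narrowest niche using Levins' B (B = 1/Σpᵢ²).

Convert percentages to proportions (divide by 100).
Σp_P4ᵢ² = 0.05² + 0.44² + 0.02² + 0.11² + 0.36² + 0.02² = 0.0025 + 0.1936 + 0.0004 + 0.0121 + 0.1296 + 0.0004 = 0.3386
B_P4 = 1 / 0.3386 = 2.9533
Σp_P2ᵢ² = 0.17² + 0.09² + 0.02² + 0.16² + 0.15² + 0.41² = 0.0289 + 0.0081 + 0.0004 + 0.0256 + 0.0225 + 0.1681 = 0.2536
B_P2 = 1 / 0.2536 = 3.9432
Σp_P1ᵢ² = 0.43² + 0.02² + 0.44² + 0.07² + 0.02² + 0.02² = 0.1849 + 0.0004 + 0.1936 + 0.0049 + 0.0004 + 0.0004 = 0.3846
B_P1 = 1 / 0.3846 = 2.6001
Ranking by B (broadest → narrowest): population P2 (3.94) > population P4 (2.95) > population P1 (2.60)

population P2 > population P4 > population P1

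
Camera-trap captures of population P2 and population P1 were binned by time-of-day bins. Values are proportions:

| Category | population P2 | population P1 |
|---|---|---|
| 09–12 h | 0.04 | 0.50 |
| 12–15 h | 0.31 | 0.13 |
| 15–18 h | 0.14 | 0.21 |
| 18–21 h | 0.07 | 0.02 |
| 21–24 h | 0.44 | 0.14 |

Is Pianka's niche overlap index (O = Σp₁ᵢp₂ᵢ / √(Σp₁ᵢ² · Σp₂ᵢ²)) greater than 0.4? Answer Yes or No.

Σ p₁ᵢp₂ᵢ = 0.0200 + 0.0403 + 0.0294 + 0.0014 + 0.0616 = 0.1527
Σp_1ᵢ² = 0.04² + 0.31² + 0.14² + 0.07² + 0.44² = 0.0016 + 0.0961 + 0.0196 + 0.0049 + 0.1936 = 0.3158
Σp_2ᵢ² = 0.50² + 0.13² + 0.21² + 0.02² + 0.14² = 0.2500 + 0.0169 + 0.0441 + 0.0004 + 0.0196 = 0.3310
O = 0.1527 / √(0.3158 × 0.3310) = 0.1527 / 0.32331 = 0.4723
O = 0.4723 > 0.4 → Yes.

Yes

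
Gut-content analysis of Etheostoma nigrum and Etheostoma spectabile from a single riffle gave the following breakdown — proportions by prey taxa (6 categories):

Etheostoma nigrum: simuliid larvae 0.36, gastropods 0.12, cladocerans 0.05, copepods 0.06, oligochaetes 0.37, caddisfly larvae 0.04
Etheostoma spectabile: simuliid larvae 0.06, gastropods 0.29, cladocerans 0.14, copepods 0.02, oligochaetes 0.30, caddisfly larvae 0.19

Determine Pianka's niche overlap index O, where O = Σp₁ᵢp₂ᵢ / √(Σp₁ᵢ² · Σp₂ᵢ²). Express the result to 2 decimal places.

Σ p₁ᵢp₂ᵢ = 0.0216 + 0.0348 + 0.0070 + 0.0012 + 0.1110 + 0.0076 = 0.1832
Σp_1ᵢ² = 0.36² + 0.12² + 0.05² + 0.06² + 0.37² + 0.04² = 0.1296 + 0.0144 + 0.0025 + 0.0036 + 0.1369 + 0.0016 = 0.2886
Σp_2ᵢ² = 0.06² + 0.29² + 0.14² + 0.02² + 0.30² + 0.19² = 0.0036 + 0.0841 + 0.0196 + 0.0004 + 0.0900 + 0.0361 = 0.2338
O = 0.1832 / √(0.2886 × 0.2338) = 0.1832 / 0.25976 = 0.7053

0.71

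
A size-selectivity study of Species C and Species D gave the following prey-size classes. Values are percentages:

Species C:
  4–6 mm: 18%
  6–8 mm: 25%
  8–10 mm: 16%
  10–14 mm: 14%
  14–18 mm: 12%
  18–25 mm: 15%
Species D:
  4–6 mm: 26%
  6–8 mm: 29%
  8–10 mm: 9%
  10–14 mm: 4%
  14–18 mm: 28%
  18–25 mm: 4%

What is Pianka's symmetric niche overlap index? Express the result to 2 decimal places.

0.87

Convert percentages to proportions (divide by 100).
Σ p₁ᵢp₂ᵢ = 0.0468 + 0.0725 + 0.0144 + 0.0056 + 0.0336 + 0.0060 = 0.1789
Σp_1ᵢ² = 0.18² + 0.25² + 0.16² + 0.14² + 0.12² + 0.15² = 0.0324 + 0.0625 + 0.0256 + 0.0196 + 0.0144 + 0.0225 = 0.1770
Σp_2ᵢ² = 0.26² + 0.29² + 0.09² + 0.04² + 0.28² + 0.04² = 0.0676 + 0.0841 + 0.0081 + 0.0016 + 0.0784 + 0.0016 = 0.2414
O = 0.1789 / √(0.1770 × 0.2414) = 0.1789 / 0.20671 = 0.8655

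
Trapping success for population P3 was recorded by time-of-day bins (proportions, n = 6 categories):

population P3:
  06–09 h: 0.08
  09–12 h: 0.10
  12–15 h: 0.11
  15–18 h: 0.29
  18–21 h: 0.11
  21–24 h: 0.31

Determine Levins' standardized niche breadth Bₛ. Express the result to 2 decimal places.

0.71

Σpᵢ² = 0.08² + 0.10² + 0.11² + 0.29² + 0.11² + 0.31² = 0.0064 + 0.0100 + 0.0121 + 0.0841 + 0.0121 + 0.0961 = 0.2208
B = 1 / 0.2208 = 4.5290
Bₛ = (B − 1)/(n − 1) = (4.5290 − 1)/(6 − 1) = 3.5290/5 = 0.7058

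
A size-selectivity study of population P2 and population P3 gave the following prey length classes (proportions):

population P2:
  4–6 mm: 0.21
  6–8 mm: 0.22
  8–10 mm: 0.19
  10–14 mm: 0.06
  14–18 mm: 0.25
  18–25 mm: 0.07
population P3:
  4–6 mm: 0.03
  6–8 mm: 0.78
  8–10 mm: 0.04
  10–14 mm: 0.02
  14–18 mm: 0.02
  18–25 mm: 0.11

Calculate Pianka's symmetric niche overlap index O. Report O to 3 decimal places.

Σ p₁ᵢp₂ᵢ = 0.0063 + 0.1716 + 0.0076 + 0.0012 + 0.0050 + 0.0077 = 0.1994
Σp_1ᵢ² = 0.21² + 0.22² + 0.19² + 0.06² + 0.25² + 0.07² = 0.0441 + 0.0484 + 0.0361 + 0.0036 + 0.0625 + 0.0049 = 0.1996
Σp_2ᵢ² = 0.03² + 0.78² + 0.04² + 0.02² + 0.02² + 0.11² = 0.0009 + 0.6084 + 0.0016 + 0.0004 + 0.0004 + 0.0121 = 0.6238
O = 0.1994 / √(0.1996 × 0.6238) = 0.1994 / 0.352860 = 0.56510

0.565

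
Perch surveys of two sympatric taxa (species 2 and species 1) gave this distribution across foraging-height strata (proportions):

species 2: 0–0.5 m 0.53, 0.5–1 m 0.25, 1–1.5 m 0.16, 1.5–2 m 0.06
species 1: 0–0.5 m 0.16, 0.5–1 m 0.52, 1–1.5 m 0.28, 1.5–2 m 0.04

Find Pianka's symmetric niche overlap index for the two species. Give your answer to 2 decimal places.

0.70

Σ p₁ᵢp₂ᵢ = 0.0848 + 0.1300 + 0.0448 + 0.0024 = 0.2620
Σp_1ᵢ² = 0.53² + 0.25² + 0.16² + 0.06² = 0.2809 + 0.0625 + 0.0256 + 0.0036 = 0.3726
Σp_2ᵢ² = 0.16² + 0.52² + 0.28² + 0.04² = 0.0256 + 0.2704 + 0.0784 + 0.0016 = 0.3760
O = 0.2620 / √(0.3726 × 0.3760) = 0.2620 / 0.37430 = 0.7000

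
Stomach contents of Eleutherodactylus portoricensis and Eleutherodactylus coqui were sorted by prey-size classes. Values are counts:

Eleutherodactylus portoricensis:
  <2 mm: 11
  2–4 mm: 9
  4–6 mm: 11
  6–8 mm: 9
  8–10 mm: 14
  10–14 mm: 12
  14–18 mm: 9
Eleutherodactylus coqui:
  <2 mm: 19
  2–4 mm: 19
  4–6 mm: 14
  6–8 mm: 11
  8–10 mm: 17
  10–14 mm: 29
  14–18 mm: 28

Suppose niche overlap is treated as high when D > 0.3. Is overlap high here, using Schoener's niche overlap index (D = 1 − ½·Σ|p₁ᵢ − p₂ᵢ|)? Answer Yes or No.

Proportions for Eleutherodactylus portoricensis (n=75): 11/75=0.1467, 9/75=0.1200, 11/75=0.1467, 9/75=0.1200, 14/75=0.1867, 12/75=0.1600, 9/75=0.1200
Proportions for Eleutherodactylus coqui (n=137): 19/137=0.1387, 19/137=0.1387, 14/137=0.1022, 11/137=0.0803, 17/137=0.1241, 29/137=0.2117, 28/137=0.2044
Σ|p₁ᵢ − p₂ᵢ| = 0.0080 + 0.0187 + 0.0445 + 0.0397 + 0.0626 + 0.0517 + 0.0844 = 0.3096
D = 1 − ½ × 0.3096 = 1 − 0.15480 = 0.84520
D = 0.84520 > 0.3 → Yes.

Yes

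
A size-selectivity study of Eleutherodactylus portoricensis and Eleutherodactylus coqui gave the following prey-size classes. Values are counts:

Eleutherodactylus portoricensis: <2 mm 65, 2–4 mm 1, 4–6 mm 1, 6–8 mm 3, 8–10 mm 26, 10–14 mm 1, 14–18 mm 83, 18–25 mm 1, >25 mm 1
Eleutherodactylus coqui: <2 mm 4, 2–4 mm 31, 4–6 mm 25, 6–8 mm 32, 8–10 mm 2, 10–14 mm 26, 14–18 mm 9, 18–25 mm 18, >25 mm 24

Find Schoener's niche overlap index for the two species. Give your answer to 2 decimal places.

Proportions for Eleutherodactylus portoricensis (n=182): 65/182=0.3571, 1/182=0.0055, 1/182=0.0055, 3/182=0.0165, 26/182=0.1429, 1/182=0.0055, 83/182=0.4560, 1/182=0.0055, 1/182=0.0055
Proportions for Eleutherodactylus coqui (n=171): 4/171=0.0234, 31/171=0.1813, 25/171=0.1462, 32/171=0.1871, 2/171=0.0117, 26/171=0.1520, 9/171=0.0526, 18/171=0.1053, 24/171=0.1404
Σ|p₁ᵢ − p₂ᵢ| = 0.3337 + 0.1758 + 0.1407 + 0.1706 + 0.1312 + 0.1465 + 0.4034 + 0.0998 + 0.1349 = 1.7366
D = 1 − ½ × 1.7366 = 1 − 0.86830 = 0.13170

0.13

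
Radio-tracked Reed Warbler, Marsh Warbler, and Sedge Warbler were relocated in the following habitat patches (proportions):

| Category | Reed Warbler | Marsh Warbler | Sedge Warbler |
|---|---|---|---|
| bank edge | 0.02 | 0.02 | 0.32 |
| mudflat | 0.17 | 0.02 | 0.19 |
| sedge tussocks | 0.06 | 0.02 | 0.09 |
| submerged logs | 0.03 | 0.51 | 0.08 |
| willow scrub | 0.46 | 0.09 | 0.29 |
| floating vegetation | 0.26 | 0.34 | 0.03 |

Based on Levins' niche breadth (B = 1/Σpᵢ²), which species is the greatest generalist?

Sedge Warbler

Σp_Reedᵢ² = 0.02² + 0.17² + 0.06² + 0.03² + 0.46² + 0.26² = 0.0004 + 0.0289 + 0.0036 + 0.0009 + 0.2116 + 0.0676 = 0.3130
B_Reed = 1 / 0.3130 = 3.1949
Σp_Marsᵢ² = 0.02² + 0.02² + 0.02² + 0.51² + 0.09² + 0.34² = 0.0004 + 0.0004 + 0.0004 + 0.2601 + 0.0081 + 0.1156 = 0.3850
B_Mars = 1 / 0.3850 = 2.5974
Σp_Sedgᵢ² = 0.32² + 0.19² + 0.09² + 0.08² + 0.29² + 0.03² = 0.1024 + 0.0361 + 0.0081 + 0.0064 + 0.0841 + 0.0009 = 0.2380
B_Sedg = 1 / 0.2380 = 4.2017
Highest B → broadest niche (most generalist): Sedge Warbler (B = 4.20).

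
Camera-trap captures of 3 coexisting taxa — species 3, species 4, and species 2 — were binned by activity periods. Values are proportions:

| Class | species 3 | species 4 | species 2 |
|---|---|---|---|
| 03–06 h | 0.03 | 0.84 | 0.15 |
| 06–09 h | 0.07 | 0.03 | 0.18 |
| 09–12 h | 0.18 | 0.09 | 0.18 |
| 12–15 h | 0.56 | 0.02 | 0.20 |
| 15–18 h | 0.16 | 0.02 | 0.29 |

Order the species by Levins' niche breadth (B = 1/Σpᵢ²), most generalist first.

Σp_3ᵢ² = 0.03² + 0.07² + 0.18² + 0.56² + 0.16² = 0.0009 + 0.0049 + 0.0324 + 0.3136 + 0.0256 = 0.3774
B_3 = 1 / 0.3774 = 2.6497
Σp_4ᵢ² = 0.84² + 0.03² + 0.09² + 0.02² + 0.02² = 0.7056 + 0.0009 + 0.0081 + 0.0004 + 0.0004 = 0.7154
B_4 = 1 / 0.7154 = 1.3978
Σp_2ᵢ² = 0.15² + 0.18² + 0.18² + 0.20² + 0.29² = 0.0225 + 0.0324 + 0.0324 + 0.0400 + 0.0841 = 0.2114
B_2 = 1 / 0.2114 = 4.7304
Ranking by B (broadest → narrowest): species 2 (4.73) > species 3 (2.65) > species 4 (1.40)

species 2 > species 3 > species 4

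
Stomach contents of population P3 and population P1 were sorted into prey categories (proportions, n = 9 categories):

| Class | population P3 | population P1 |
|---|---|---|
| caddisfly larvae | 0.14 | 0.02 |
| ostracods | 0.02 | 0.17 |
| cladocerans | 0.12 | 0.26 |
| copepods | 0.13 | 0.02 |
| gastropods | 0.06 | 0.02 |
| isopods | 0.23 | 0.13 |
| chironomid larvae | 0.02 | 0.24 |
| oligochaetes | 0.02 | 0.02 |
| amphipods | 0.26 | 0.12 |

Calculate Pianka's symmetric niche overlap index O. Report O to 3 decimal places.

Σ p₁ᵢp₂ᵢ = 0.0028 + 0.0034 + 0.0312 + 0.0026 + 0.0012 + 0.0299 + 0.0048 + 0.0004 + 0.0312 = 0.1075
Σp_1ᵢ² = 0.14² + 0.02² + 0.12² + 0.13² + 0.06² + 0.23² + 0.02² + 0.02² + 0.26² = 0.0196 + 0.0004 + 0.0144 + 0.0169 + 0.0036 + 0.0529 + 0.0004 + 0.0004 + 0.0676 = 0.1762
Σp_2ᵢ² = 0.02² + 0.17² + 0.26² + 0.02² + 0.02² + 0.13² + 0.24² + 0.02² + 0.12² = 0.0004 + 0.0289 + 0.0676 + 0.0004 + 0.0004 + 0.0169 + 0.0576 + 0.0004 + 0.0144 = 0.1870
O = 0.1075 / √(0.1762 × 0.1870) = 0.1075 / 0.181520 = 0.59222

0.592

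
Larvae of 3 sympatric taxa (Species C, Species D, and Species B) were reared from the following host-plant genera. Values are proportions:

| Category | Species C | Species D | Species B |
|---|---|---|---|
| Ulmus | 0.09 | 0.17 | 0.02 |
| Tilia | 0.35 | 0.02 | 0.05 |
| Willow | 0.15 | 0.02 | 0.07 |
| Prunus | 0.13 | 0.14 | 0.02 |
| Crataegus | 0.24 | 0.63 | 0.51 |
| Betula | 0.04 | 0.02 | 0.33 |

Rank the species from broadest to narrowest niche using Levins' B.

Σp_Cᵢ² = 0.09² + 0.35² + 0.15² + 0.13² + 0.24² + 0.04² = 0.0081 + 0.1225 + 0.0225 + 0.0169 + 0.0576 + 0.0016 = 0.2292
B_C = 1 / 0.2292 = 4.3630
Σp_Dᵢ² = 0.17² + 0.02² + 0.02² + 0.14² + 0.63² + 0.02² = 0.0289 + 0.0004 + 0.0004 + 0.0196 + 0.3969 + 0.0004 = 0.4466
B_D = 1 / 0.4466 = 2.2391
Σp_Bᵢ² = 0.02² + 0.05² + 0.07² + 0.02² + 0.51² + 0.33² = 0.0004 + 0.0025 + 0.0049 + 0.0004 + 0.2601 + 0.1089 = 0.3772
B_B = 1 / 0.3772 = 2.6511
Ranking by B (broadest → narrowest): Species C (4.36) > Species B (2.65) > Species D (2.24)

Species C > Species B > Species D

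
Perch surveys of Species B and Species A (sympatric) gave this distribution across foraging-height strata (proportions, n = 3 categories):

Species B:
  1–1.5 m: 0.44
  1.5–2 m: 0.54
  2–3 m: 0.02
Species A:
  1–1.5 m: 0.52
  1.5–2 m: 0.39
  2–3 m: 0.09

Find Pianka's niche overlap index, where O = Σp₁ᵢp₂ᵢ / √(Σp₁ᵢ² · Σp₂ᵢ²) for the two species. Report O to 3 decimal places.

Σ p₁ᵢp₂ᵢ = 0.2288 + 0.2106 + 0.0018 = 0.4412
Σp_1ᵢ² = 0.44² + 0.54² + 0.02² = 0.1936 + 0.2916 + 0.0004 = 0.4856
Σp_2ᵢ² = 0.52² + 0.39² + 0.09² = 0.2704 + 0.1521 + 0.0081 = 0.4306
O = 0.4412 / √(0.4856 × 0.4306) = 0.4412 / 0.457274 = 0.96485

0.965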